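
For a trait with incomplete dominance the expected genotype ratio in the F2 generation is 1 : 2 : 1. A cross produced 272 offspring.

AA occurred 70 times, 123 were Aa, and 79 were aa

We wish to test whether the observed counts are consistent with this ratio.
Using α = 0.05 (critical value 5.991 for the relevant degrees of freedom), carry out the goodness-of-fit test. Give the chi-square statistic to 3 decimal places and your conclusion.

3.081; do not reject

Ratio total = 4. Expected counts: 272×1/4 = 68, 272×2/4 = 136, 272×1/4 = 68.
cat         O        E   (O−E)²/E
AA         70       68     0.0588
Aa        123      136     1.2426
aa         79       68     1.7794
Sum = 3.081
df = 2. Since 3.081 < 5.991, we do not reject H₀.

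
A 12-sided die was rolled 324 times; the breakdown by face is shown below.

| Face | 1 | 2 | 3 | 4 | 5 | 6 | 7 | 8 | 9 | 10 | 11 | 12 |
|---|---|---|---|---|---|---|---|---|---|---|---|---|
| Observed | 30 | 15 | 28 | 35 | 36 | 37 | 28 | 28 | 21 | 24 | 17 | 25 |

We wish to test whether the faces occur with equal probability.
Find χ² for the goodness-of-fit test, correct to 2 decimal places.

Under H₀ each category has probability 1/12, so each expected count is 324/12 = 27.
1: (30 − 27)²/27 = 9/27 = 0.333
2: (15 − 27)²/27 = 144/27 = 5.333
3: (28 − 27)²/27 = 1/27 = 0.037
4: (35 − 27)²/27 = 64/27 = 2.370
5: (36 − 27)²/27 = 81/27 = 3.000
6: (37 − 27)²/27 = 100/27 = 3.704
7: (28 − 27)²/27 = 1/27 = 0.037
8: (28 − 27)²/27 = 1/27 = 0.037
9: (21 − 27)²/27 = 36/27 = 1.333
10: (24 − 27)²/27 = 9/27 = 0.333
11: (17 − 27)²/27 = 100/27 = 3.704
12: (25 − 27)²/27 = 4/27 = 0.148
Sum = 20.37

20.37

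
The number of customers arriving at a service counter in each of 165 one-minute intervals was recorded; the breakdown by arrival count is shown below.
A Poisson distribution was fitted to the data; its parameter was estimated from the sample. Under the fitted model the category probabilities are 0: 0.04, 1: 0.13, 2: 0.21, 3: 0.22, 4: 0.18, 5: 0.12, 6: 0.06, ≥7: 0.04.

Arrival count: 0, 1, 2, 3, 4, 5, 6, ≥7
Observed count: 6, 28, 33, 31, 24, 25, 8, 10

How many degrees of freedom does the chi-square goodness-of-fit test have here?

There are k = 8 categories and 1 parameter estimated from the data, so df = 8 − 1 − 1 = 6.

6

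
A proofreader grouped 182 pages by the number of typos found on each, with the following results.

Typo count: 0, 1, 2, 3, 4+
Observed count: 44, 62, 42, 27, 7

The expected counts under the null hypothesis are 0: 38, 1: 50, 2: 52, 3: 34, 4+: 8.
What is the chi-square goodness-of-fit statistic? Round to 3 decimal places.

7.317

0: (44 − 38)²/38 = 36/38 = 0.9474
1: (62 − 50)²/50 = 144/50 = 2.8800
2: (42 − 52)²/52 = 100/52 = 1.9231
3: (27 − 34)²/34 = 49/34 = 1.4412
4+: (7 − 8)²/8 = 1/8 = 0.1250
Sum = 7.317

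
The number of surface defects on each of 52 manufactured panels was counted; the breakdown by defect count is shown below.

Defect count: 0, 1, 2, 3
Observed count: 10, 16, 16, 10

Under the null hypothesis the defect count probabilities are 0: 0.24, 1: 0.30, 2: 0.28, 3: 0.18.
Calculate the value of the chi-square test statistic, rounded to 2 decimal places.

0.69

Expected counts E_i = n·p_i: 52×0.24 = 12.48, 52×0.30 = 15.6, 52×0.28 = 14.56, 52×0.18 = 9.36.
0: (10 − 12.48)²/12.48 = 6.1504/12.48 = 0.493
1: (16 − 15.6)²/15.6 = 0.16/15.6 = 0.010
2: (16 − 14.56)²/14.56 = 2.0736/14.56 = 0.142
3: (10 − 9.36)²/9.36 = 0.4096/9.36 = 0.044
Sum = 0.69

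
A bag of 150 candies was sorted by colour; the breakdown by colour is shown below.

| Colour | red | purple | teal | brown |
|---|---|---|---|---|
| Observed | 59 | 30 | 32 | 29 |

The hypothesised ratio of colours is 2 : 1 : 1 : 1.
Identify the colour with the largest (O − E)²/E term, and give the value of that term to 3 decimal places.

teal, 0.133

Ratio total = 5. Expected counts: 150×2/5 = 60, 150×1/5 = 30, 150×1/5 = 30, 150×1/5 = 30.
cat         O        E   (O−E)²/E
red        59       60     0.0167
purple     30       30     0.0000
teal       32       30     0.1333
brown      29       30     0.0333
The largest term is for teal: 0.133.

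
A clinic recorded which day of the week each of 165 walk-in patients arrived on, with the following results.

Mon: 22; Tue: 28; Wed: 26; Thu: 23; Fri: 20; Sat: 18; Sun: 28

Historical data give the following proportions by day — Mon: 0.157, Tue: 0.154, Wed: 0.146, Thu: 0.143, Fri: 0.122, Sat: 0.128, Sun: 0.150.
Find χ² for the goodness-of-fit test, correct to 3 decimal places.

1.908

Expected counts E_i = n·p_i: 165×0.157 = 25.905, 165×0.154 = 25.41, 165×0.146 = 24.09, 165×0.143 = 23.595, 165×0.122 = 20.13, 165×0.128 = 21.12, 165×0.150 = 24.75.
Mon: (22 − 25.905)²/25.905 = 15.249025/25.905 = 0.5887
Tue: (28 − 25.41)²/25.41 = 6.7081/25.41 = 0.2640
Wed: (26 − 24.09)²/24.09 = 3.6481/24.09 = 0.1514
Thu: (23 − 23.595)²/23.595 = 0.354025/23.595 = 0.0150
Fri: (20 − 20.13)²/20.13 = 0.0169/20.13 = 0.0008
Sat: (18 − 21.12)²/21.12 = 9.7344/21.12 = 0.4609
Sun: (28 − 24.75)²/24.75 = 10.5625/24.75 = 0.4268
Sum = 1.908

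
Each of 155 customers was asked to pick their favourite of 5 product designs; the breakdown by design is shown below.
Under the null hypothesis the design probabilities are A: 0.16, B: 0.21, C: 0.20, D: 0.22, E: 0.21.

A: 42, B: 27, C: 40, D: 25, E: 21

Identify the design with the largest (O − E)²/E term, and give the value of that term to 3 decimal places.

Expected counts E_i = n·p_i: 155×0.16 = 24.8, 155×0.21 = 32.55, 155×0.20 = 31, 155×0.22 = 34.1, 155×0.21 = 32.55.
A: (42 − 24.8)²/24.8 = 295.84/24.8 = 11.9290
B: (27 − 32.55)²/32.55 = 30.8025/32.55 = 0.9463
C: (40 − 31)²/31 = 81/31 = 2.6129
D: (25 − 34.1)²/34.1 = 82.81/34.1 = 2.4284
E: (21 − 32.55)²/32.55 = 133.4025/32.55 = 4.0984
The largest term is for A: 11.929.

A, 11.929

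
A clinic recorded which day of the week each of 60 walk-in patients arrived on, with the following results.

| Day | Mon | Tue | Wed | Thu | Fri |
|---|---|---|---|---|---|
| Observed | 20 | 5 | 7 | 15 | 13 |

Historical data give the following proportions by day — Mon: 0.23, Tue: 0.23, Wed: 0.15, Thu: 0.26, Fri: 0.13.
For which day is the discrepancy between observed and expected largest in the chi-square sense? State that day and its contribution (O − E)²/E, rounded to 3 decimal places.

Tue, 5.612

Expected counts E_i = n·p_i: 60×0.23 = 13.8, 60×0.23 = 13.8, 60×0.15 = 9, 60×0.26 = 15.6, 60×0.13 = 7.8.
χ² = (20−13.8)²/13.8 + (5−13.8)²/13.8 + (7−9)²/9 + (15−15.6)²/15.6 + (13−7.8)²/7.8
   = 2.7855 + 5.6116 + 0.4444 + 0.0231 + 3.4667
The largest term is for Tue: 5.612.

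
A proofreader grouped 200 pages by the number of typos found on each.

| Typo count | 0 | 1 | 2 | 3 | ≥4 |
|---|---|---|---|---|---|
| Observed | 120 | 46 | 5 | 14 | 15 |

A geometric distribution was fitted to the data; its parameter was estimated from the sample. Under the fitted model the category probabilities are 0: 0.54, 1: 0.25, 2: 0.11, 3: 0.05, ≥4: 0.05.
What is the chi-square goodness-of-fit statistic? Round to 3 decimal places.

Expected counts E_i = n·p_i: 200×0.54 = 108, 200×0.25 = 50, 200×0.11 = 22, 200×0.05 = 10, 200×0.05 = 10.
0: (120 − 108)²/108 = 144/108 = 1.3333
1: (46 − 50)²/50 = 16/50 = 0.3200
2: (5 − 22)²/22 = 289/22 = 13.1364
3: (14 − 10)²/10 = 16/10 = 1.6000
≥4: (15 − 10)²/10 = 25/10 = 2.5000
Sum = 18.890

18.890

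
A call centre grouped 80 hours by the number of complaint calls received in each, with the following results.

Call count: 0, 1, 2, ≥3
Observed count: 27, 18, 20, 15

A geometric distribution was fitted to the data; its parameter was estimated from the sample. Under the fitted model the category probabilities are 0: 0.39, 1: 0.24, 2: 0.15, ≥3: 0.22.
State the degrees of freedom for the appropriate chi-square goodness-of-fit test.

2

There are k = 4 categories and 1 parameter estimated from the data, so df = 4 − 1 − 1 = 2.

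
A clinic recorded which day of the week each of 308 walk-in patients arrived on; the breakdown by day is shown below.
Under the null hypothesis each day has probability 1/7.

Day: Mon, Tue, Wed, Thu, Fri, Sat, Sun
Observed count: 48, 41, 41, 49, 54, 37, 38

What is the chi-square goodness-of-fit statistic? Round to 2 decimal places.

5.55

Expected count for each of the 7 categories: 308/7 = 44.
Mon: (48 − 44)²/44 = 16/44 = 0.364
Tue: (41 − 44)²/44 = 9/44 = 0.205
Wed: (41 − 44)²/44 = 9/44 = 0.205
Thu: (49 − 44)²/44 = 25/44 = 0.568
Fri: (54 − 44)²/44 = 100/44 = 2.273
Sat: (37 − 44)²/44 = 49/44 = 1.114
Sun: (38 − 44)²/44 = 36/44 = 0.818
Sum = 5.55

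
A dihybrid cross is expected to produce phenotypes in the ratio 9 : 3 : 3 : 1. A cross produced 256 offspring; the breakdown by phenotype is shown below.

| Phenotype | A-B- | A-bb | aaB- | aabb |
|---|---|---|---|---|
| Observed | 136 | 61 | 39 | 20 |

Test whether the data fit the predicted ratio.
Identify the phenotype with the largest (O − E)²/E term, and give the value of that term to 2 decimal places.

A-bb, 3.52

Ratio total = 16. Expected counts: 256×9/16 = 144, 256×3/16 = 48, 256×3/16 = 48, 256×1/16 = 16.
cat         O        E   (O−E)²/E
A-B-      136      144      0.444
A-bb       61       48      3.521
aaB-       39       48      1.688
aabb       20       16      1.000
The largest term is for A-bb: 3.52.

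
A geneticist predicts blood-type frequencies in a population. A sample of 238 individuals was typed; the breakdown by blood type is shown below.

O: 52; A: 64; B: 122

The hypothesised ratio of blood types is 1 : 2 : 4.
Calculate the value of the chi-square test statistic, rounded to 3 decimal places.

11.206

Ratio total = 7. Expected counts: 238×1/7 = 34, 238×2/7 = 68, 238×4/7 = 136.
O: (52 − 34)²/34 = 324/34 = 9.5294
A: (64 − 68)²/68 = 16/68 = 0.2353
B: (122 − 136)²/136 = 196/136 = 1.4412
Sum = 11.206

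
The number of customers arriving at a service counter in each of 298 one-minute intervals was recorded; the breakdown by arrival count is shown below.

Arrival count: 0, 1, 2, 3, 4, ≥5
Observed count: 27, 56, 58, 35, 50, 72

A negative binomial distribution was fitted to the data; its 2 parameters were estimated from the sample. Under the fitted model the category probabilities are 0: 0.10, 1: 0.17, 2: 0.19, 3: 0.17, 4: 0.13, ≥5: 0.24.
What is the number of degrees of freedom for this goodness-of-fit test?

There are k = 6 categories and 2 parameters estimated from the data, so df = 6 − 1 − 2 = 3.

3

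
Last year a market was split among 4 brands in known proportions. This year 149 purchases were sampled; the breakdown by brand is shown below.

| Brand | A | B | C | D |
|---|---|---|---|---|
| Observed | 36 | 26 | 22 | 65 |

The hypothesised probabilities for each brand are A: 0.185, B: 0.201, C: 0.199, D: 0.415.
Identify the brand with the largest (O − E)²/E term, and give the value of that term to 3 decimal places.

A, 2.581

Expected counts E_i = n·p_i: 149×0.185 = 27.565, 149×0.201 = 29.949, 149×0.199 = 29.651, 149×0.415 = 61.835.
χ² = (36−27.565)²/27.565 + (26−29.949)²/29.949 + (22−29.651)²/29.651 + (65−61.835)²/61.835
   = 2.5811 + 0.5207 + 1.9742 + 0.1620
The largest term is for A: 2.581.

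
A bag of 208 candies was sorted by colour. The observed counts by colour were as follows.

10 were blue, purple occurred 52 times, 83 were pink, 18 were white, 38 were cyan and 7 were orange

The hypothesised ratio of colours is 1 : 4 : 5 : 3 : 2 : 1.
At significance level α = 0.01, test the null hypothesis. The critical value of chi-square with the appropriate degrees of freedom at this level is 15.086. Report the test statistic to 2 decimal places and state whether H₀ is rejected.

25.29; reject

Ratio total = 16. Expected counts: 208×1/16 = 13, 208×4/16 = 52, 208×5/16 = 65, 208×3/16 = 39, 208×2/16 = 26, 208×1/16 = 13.
cat         O        E   (O−E)²/E
blue       10       13      0.692
purple     52       52      0.000
pink       83       65      4.985
white      18       39     11.308
cyan       38       26      5.538
orange      7       13      2.769
Sum = 25.29
df = 5. Since 25.29 > 15.086, we reject H₀.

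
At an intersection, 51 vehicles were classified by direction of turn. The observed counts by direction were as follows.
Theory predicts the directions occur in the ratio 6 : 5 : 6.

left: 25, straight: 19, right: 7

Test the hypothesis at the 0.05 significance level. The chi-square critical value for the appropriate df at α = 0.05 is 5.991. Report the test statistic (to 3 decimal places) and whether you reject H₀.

Ratio total = 17. Expected counts: 51×6/17 = 18, 51×5/17 = 15, 51×6/17 = 18.
χ² = (25−18)²/18 + (19−15)²/15 + (7−18)²/18
   = 2.7222 + 1.0667 + 6.7222
Sum = 10.511
df = 2. Since 10.511 > 5.991, we reject H₀.

10.511; reject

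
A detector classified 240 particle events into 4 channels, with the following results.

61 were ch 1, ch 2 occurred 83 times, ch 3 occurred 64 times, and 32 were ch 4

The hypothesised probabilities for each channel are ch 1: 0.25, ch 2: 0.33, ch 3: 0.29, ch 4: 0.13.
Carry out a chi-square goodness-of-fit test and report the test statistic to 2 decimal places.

Expected counts E_i = n·p_i: 240×0.25 = 60, 240×0.33 = 79.2, 240×0.29 = 69.6, 240×0.13 = 31.2.
cat         O        E   (O−E)²/E
ch 1       61       60      0.017
ch 2       83     79.2      0.182
ch 3       64     69.6      0.451
ch 4       32     31.2      0.021
Sum = 0.67

0.67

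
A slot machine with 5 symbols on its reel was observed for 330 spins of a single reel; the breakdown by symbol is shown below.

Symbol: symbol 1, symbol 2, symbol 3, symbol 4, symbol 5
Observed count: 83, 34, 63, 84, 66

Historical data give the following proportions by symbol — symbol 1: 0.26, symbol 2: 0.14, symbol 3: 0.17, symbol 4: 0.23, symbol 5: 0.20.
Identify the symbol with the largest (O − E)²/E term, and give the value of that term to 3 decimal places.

symbol 2, 3.222

Expected counts E_i = n·p_i: 330×0.26 = 85.8, 330×0.14 = 46.2, 330×0.17 = 56.1, 330×0.23 = 75.9, 330×0.20 = 66.
χ² = (83−85.8)²/85.8 + (34−46.2)²/46.2 + (63−56.1)²/56.1 + (84−75.9)²/75.9 + (66−66)²/66
   = 0.0914 + 3.2216 + 0.8487 + 0.8644 + 0.0000
The largest term is for symbol 2: 3.222.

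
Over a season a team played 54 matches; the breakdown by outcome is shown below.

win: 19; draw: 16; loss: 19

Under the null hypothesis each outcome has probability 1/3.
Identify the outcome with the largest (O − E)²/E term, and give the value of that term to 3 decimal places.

Expected count for each of the 3 categories: 54/3 = 18.
χ² = (19−18)²/18 + (16−18)²/18 + (19−18)²/18
   = 0.0556 + 0.2222 + 0.0556
The largest term is for draw: 0.222.

draw, 0.222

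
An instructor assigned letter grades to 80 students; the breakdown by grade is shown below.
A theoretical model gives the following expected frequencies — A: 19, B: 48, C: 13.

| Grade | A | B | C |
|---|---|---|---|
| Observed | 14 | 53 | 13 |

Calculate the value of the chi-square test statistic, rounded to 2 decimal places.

cat         O        E   (O−E)²/E
A          14       19      1.316
B          53       48      0.521
C          13       13      0.000
Sum = 1.84

1.84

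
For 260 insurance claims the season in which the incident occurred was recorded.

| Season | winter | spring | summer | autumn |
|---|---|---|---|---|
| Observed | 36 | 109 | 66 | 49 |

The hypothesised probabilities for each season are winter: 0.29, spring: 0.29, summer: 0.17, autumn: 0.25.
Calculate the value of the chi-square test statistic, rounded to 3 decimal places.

Expected counts E_i = n·p_i: 260×0.29 = 75.4, 260×0.29 = 75.4, 260×0.17 = 44.2, 260×0.25 = 65.
χ² = (36−75.4)²/75.4 + (109−75.4)²/75.4 + (66−44.2)²/44.2 + (49−65)²/65
   = 20.5883 + 14.9729 + 10.7520 + 3.9385
Sum = 50.252

50.252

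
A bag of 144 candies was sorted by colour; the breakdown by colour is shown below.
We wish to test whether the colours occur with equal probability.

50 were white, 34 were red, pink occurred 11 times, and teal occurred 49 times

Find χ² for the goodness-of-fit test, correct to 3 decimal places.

Expected count for each of the 4 categories: 144/4 = 36.
χ² = (50−36)²/36 + (34−36)²/36 + (11−36)²/36 + (49−36)²/36
   = 5.4444 + 0.1111 + 17.3611 + 4.6944
Sum = 27.611

27.611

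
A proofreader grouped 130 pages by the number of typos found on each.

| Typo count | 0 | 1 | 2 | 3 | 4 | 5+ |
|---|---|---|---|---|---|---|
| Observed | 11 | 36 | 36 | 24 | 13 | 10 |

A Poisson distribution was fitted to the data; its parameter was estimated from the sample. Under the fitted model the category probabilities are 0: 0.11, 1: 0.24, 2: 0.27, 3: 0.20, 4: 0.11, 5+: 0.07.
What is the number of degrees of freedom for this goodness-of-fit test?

There are k = 6 categories and 1 parameter estimated from the data, so df = 6 − 1 − 1 = 4.

4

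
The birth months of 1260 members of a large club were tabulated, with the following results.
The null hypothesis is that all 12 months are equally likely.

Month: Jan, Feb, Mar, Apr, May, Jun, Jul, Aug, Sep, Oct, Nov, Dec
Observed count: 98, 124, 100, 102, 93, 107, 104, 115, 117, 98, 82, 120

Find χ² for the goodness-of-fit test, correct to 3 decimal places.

Under H₀ each category has probability 1/12, so each expected count is 1260/12 = 105.
Jan: (98 − 105)²/105 = 49/105 = 0.4667
Feb: (124 − 105)²/105 = 361/105 = 3.4381
Mar: (100 − 105)²/105 = 25/105 = 0.2381
Apr: (102 − 105)²/105 = 9/105 = 0.0857
May: (93 − 105)²/105 = 144/105 = 1.3714
Jun: (107 − 105)²/105 = 4/105 = 0.0381
Jul: (104 − 105)²/105 = 1/105 = 0.0095
Aug: (115 − 105)²/105 = 100/105 = 0.9524
Sep: (117 − 105)²/105 = 144/105 = 1.3714
Oct: (98 − 105)²/105 = 49/105 = 0.4667
Nov: (82 − 105)²/105 = 529/105 = 5.0381
Dec: (120 − 105)²/105 = 225/105 = 2.1429
Sum = 15.619

15.619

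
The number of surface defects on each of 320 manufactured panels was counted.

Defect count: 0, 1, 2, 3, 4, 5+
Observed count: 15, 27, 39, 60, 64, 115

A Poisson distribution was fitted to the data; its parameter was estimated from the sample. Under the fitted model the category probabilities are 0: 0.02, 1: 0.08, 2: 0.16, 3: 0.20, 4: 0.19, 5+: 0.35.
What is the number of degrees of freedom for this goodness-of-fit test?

There are k = 6 categories and 1 parameter estimated from the data, so df = 6 − 1 − 1 = 4.

4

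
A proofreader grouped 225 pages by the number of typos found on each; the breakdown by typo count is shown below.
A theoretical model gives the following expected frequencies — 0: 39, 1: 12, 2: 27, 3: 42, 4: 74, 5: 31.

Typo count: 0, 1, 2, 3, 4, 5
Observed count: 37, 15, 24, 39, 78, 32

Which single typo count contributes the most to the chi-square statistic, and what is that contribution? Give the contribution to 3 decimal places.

1, 0.750

χ² = (37−39)²/39 + (15−12)²/12 + (24−27)²/27 + (39−42)²/42 + (78−74)²/74 + (32−31)²/31
   = 0.1026 + 0.7500 + 0.3333 + 0.2143 + 0.2162 + 0.0323
The largest term is for 1: 0.750.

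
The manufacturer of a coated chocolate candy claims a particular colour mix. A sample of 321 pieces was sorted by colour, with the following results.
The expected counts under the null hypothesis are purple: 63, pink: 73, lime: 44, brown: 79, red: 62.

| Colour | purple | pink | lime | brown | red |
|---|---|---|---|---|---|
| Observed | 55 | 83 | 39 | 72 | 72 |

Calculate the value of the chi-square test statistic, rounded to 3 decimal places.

purple: (55 − 63)²/63 = 64/63 = 1.0159
pink: (83 − 73)²/73 = 100/73 = 1.3699
lime: (39 − 44)²/44 = 25/44 = 0.5682
brown: (72 − 79)²/79 = 49/79 = 0.6203
red: (72 − 62)²/62 = 100/62 = 1.6129
Sum = 5.187

5.187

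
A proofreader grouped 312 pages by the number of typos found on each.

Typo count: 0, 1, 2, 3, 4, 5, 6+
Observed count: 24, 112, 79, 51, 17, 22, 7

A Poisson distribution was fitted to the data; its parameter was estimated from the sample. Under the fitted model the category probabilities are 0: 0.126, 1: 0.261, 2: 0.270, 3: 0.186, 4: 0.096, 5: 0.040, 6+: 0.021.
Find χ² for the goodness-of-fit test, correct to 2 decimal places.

31.51

Expected counts E_i = n·p_i: 312×0.126 = 39.312, 312×0.261 = 81.432, 312×0.270 = 84.24, 312×0.186 = 58.032, 312×0.096 = 29.952, 312×0.040 = 12.48, 312×0.021 = 6.552.
0: (24 − 39.312)²/39.312 = 234.457344/39.312 = 5.964
1: (112 − 81.432)²/81.432 = 934.402624/81.432 = 11.475
2: (79 − 84.24)²/84.24 = 27.4576/84.24 = 0.326
3: (51 − 58.032)²/58.032 = 49.449024/58.032 = 0.852
4: (17 − 29.952)²/29.952 = 167.754304/29.952 = 5.601
5: (22 − 12.48)²/12.48 = 90.6304/12.48 = 7.262
6+: (7 − 6.552)²/6.552 = 0.200704/6.552 = 0.031
Sum = 31.51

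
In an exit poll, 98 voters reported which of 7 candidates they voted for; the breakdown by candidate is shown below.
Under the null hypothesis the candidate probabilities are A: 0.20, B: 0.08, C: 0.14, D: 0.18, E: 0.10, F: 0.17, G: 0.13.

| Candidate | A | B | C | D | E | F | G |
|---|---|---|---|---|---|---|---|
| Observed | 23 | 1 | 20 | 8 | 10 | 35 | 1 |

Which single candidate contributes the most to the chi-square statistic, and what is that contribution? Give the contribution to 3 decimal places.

Expected counts E_i = n·p_i: 98×0.20 = 19.6, 98×0.08 = 7.84, 98×0.14 = 13.72, 98×0.18 = 17.64, 98×0.10 = 9.8, 98×0.17 = 16.66, 98×0.13 = 12.74.
cat         O        E   (O−E)²/E
A          23     19.6     0.5898
B           1     7.84     5.9676
C          20    13.72     2.8745
D           8    17.64     5.2681
E          10      9.8     0.0041
F          35    16.66    20.1894
G           1    12.74    10.8185
The largest term is for F: 20.189.

F, 20.189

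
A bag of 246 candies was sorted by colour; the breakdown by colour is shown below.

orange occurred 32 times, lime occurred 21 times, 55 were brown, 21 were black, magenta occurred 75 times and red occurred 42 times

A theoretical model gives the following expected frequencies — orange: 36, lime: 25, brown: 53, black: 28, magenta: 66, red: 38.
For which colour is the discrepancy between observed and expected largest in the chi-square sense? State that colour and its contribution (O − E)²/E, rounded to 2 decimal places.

orange: (32 − 36)²/36 = 16/36 = 0.444
lime: (21 − 25)²/25 = 16/25 = 0.640
brown: (55 − 53)²/53 = 4/53 = 0.075
black: (21 − 28)²/28 = 49/28 = 1.750
magenta: (75 − 66)²/66 = 81/66 = 1.227
red: (42 − 38)²/38 = 16/38 = 0.421
The largest term is for black: 1.75.

black, 1.75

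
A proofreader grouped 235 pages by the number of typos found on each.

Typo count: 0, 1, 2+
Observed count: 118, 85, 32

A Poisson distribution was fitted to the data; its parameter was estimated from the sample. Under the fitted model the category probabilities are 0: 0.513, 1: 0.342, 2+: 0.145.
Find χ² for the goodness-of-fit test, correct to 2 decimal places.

0.45

Expected counts E_i = n·p_i: 235×0.513 = 120.555, 235×0.342 = 80.37, 235×0.145 = 34.075.
χ² = (118−120.555)²/120.555 + (85−80.37)²/80.37 + (32−34.075)²/34.075
   = 0.054 + 0.267 + 0.126
Sum = 0.45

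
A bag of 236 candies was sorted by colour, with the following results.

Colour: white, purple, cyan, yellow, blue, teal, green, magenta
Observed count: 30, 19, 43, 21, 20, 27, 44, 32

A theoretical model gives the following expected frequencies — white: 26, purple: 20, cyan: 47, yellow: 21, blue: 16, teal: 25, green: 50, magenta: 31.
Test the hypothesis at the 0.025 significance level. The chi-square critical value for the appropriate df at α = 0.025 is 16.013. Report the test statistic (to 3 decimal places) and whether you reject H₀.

2.918; do not reject

χ² = (30−26)²/26 + (19−20)²/20 + (43−47)²/47 + (21−21)²/21 + (20−16)²/16 + (27−25)²/25 + (44−50)²/50 + (32−31)²/31
   = 0.6154 + 0.0500 + 0.3404 + 0.0000 + 1.0000 + 0.1600 + 0.7200 + 0.0323
Sum = 2.918
df = 7. Since 2.918 < 16.013, we do not reject H₀.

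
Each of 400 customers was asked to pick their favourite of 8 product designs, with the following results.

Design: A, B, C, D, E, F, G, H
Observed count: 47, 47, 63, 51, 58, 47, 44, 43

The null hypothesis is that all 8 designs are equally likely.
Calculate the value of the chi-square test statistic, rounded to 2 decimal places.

6.92

Expected count for each of the 8 categories: 400/8 = 50.
A: (47 − 50)²/50 = 9/50 = 0.180
B: (47 − 50)²/50 = 9/50 = 0.180
C: (63 − 50)²/50 = 169/50 = 3.380
D: (51 − 50)²/50 = 1/50 = 0.020
E: (58 − 50)²/50 = 64/50 = 1.280
F: (47 − 50)²/50 = 9/50 = 0.180
G: (44 − 50)²/50 = 36/50 = 0.720
H: (43 − 50)²/50 = 49/50 = 0.980
Sum = 6.92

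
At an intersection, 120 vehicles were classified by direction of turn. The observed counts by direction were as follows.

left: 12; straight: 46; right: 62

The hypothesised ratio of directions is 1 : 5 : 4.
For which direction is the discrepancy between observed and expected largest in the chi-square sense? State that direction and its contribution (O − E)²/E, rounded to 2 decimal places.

right, 4.08

Ratio total = 10. Expected counts: 120×1/10 = 12, 120×5/10 = 60, 120×4/10 = 48.
cat           O        E   (O−E)²/E
left         12       12      0.000
straight     46       60      3.267
right        62       48      4.083
The largest term is for right: 4.08.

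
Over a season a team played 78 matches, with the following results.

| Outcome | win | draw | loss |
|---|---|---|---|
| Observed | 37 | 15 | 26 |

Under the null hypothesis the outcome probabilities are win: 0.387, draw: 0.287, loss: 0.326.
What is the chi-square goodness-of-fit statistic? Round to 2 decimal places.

Expected counts E_i = n·p_i: 78×0.387 = 30.186, 78×0.287 = 22.386, 78×0.326 = 25.428.
χ² = (37−30.186)²/30.186 + (15−22.386)²/22.386 + (26−25.428)²/25.428
   = 1.538 + 2.437 + 0.013
Sum = 3.99

3.99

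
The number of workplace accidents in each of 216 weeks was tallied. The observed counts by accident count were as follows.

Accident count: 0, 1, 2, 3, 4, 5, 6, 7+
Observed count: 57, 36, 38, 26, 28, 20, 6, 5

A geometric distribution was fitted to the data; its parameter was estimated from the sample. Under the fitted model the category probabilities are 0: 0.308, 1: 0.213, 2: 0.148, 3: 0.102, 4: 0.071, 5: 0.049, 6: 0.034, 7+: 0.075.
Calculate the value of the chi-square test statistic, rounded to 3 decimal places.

32.218

Expected counts E_i = n·p_i: 216×0.308 = 66.528, 216×0.213 = 46.008, 216×0.148 = 31.968, 216×0.102 = 22.032, 216×0.071 = 15.336, 216×0.049 = 10.584, 216×0.034 = 7.344, 216×0.075 = 16.2.
χ² = (57−66.528)²/66.528 + (36−46.008)²/46.008 + (38−31.968)²/31.968 + (26−22.032)²/22.032 + (28−15.336)²/15.336 + (20−10.584)²/10.584 + (6−7.344)²/7.344 + (5−16.2)²/16.2
   = 1.3646 + 2.1770 + 1.1382 + 0.7146 + 10.4575 + 8.3769 + 0.2460 + 7.7432
Sum = 32.218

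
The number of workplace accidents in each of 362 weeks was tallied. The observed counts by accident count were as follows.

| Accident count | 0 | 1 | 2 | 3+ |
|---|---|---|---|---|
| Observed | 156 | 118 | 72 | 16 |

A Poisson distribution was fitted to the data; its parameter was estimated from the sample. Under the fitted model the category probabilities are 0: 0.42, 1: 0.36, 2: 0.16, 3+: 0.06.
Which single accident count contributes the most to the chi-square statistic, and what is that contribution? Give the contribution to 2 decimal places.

2, 3.42

Expected counts E_i = n·p_i: 362×0.42 = 152.04, 362×0.36 = 130.32, 362×0.16 = 57.92, 362×0.06 = 21.72.
cat         O        E   (O−E)²/E
0         156   152.04      0.103
1         118   130.32      1.165
2          72    57.92      3.423
3+         16    21.72      1.506
The largest term is for 2: 3.42.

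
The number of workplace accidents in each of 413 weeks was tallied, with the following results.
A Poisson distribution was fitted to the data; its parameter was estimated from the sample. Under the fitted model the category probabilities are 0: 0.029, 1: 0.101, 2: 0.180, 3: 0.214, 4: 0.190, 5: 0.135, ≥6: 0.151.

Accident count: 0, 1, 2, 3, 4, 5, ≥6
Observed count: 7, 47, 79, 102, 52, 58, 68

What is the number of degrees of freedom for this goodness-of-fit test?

5

There are k = 7 categories and 1 parameter estimated from the data, so df = 7 − 1 − 1 = 5.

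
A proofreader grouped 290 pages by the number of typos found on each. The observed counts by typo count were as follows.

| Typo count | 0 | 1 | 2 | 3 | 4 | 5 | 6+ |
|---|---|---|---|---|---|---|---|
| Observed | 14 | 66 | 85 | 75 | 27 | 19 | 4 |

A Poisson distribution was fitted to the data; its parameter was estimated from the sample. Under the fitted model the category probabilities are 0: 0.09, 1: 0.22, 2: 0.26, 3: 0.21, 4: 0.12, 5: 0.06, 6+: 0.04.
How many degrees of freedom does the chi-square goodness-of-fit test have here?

There are k = 7 categories and 1 parameter estimated from the data, so df = 7 − 1 − 1 = 5.

5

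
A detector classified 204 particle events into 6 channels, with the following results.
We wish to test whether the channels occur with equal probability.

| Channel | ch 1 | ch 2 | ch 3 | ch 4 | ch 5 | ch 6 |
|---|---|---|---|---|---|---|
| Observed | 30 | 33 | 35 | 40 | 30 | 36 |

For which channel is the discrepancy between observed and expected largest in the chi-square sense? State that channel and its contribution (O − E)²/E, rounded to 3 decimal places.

Expected count for each of the 6 categories: 204/6 = 34.
cat         O        E   (O−E)²/E
ch 1       30       34     0.4706
ch 2       33       34     0.0294
ch 3       35       34     0.0294
ch 4       40       34     1.0588
ch 5       30       34     0.4706
ch 6       36       34     0.1176
The largest term is for ch 4: 1.059.

ch 4, 1.059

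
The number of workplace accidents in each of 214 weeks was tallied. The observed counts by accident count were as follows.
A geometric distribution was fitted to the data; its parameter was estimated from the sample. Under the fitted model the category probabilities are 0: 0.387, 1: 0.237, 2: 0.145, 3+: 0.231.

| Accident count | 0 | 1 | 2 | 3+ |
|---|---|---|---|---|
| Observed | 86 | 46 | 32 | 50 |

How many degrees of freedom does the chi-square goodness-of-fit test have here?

There are k = 4 categories and 1 parameter estimated from the data, so df = 4 − 1 − 1 = 2.

2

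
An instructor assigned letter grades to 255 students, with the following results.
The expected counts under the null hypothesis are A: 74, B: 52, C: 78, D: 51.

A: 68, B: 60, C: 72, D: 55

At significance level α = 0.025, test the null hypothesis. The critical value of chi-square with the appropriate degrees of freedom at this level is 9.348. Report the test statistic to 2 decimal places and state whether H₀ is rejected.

2.49; do not reject

A: (68 − 74)²/74 = 36/74 = 0.486
B: (60 − 52)²/52 = 64/52 = 1.231
C: (72 − 78)²/78 = 36/78 = 0.462
D: (55 − 51)²/51 = 16/51 = 0.314
Sum = 2.49
df = 3. Since 2.49 < 9.348, we do not reject H₀.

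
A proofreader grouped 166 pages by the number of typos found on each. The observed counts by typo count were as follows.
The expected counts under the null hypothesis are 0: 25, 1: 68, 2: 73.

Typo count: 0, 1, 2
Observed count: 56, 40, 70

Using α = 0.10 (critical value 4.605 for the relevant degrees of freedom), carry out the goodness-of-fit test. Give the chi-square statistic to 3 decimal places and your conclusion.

50.093; reject

cat         O        E   (O−E)²/E
0          56       25    38.4400
1          40       68    11.5294
2          70       73     0.1233
Sum = 50.093
df = 2. Since 50.093 > 4.605, we reject H₀.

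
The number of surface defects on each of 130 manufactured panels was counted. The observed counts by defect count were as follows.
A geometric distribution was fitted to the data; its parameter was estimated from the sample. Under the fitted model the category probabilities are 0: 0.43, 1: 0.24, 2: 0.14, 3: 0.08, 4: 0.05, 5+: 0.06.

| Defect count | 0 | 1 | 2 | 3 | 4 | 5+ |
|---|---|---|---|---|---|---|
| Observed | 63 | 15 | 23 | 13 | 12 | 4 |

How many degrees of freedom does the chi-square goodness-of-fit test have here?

4

There are k = 6 categories and 1 parameter estimated from the data, so df = 6 − 1 − 1 = 4.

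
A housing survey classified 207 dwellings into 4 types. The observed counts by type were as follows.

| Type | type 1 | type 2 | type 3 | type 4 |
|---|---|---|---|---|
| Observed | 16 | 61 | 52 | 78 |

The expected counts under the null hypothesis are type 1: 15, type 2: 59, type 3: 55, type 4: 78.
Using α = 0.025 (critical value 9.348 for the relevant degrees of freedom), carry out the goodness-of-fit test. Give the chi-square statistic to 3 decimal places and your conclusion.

0.298; do not reject

type 1: (16 − 15)²/15 = 1/15 = 0.0667
type 2: (61 − 59)²/59 = 4/59 = 0.0678
type 3: (52 − 55)²/55 = 9/55 = 0.1636
type 4: (78 − 78)²/78 = 0/78 = 0.0000
Sum = 0.298
df = 3. Since 0.298 < 9.348, we do not reject H₀.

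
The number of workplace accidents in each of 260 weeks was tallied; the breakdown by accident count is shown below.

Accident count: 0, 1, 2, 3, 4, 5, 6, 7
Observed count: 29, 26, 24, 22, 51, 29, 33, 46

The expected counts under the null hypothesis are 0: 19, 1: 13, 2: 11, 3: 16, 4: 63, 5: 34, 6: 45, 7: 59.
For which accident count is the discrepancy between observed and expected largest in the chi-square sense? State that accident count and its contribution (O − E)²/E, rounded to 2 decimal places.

2, 15.36

cat         O        E   (O−E)²/E
0          29       19      5.263
1          26       13     13.000
2          24       11     15.364
3          22       16      2.250
4          51       63      2.286
5          29       34      0.735
6          33       45      3.200
7          46       59      2.864
The largest term is for 2: 15.36.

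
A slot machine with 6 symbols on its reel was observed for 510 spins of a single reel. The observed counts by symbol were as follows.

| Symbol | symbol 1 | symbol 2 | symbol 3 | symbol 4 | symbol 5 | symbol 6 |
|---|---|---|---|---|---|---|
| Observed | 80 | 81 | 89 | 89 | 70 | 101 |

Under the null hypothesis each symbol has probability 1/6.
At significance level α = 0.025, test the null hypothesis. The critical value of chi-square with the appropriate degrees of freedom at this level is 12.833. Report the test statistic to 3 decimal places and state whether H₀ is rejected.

Under H₀ each category has probability 1/6, so each expected count is 510/6 = 85.
symbol 1: (80 − 85)²/85 = 25/85 = 0.2941
symbol 2: (81 − 85)²/85 = 16/85 = 0.1882
symbol 3: (89 − 85)²/85 = 16/85 = 0.1882
symbol 4: (89 − 85)²/85 = 16/85 = 0.1882
symbol 5: (70 − 85)²/85 = 225/85 = 2.6471
symbol 6: (101 − 85)²/85 = 256/85 = 3.0118
Sum = 6.518
df = 5. Since 6.518 < 12.833, we do not reject H₀.

6.518; do not reject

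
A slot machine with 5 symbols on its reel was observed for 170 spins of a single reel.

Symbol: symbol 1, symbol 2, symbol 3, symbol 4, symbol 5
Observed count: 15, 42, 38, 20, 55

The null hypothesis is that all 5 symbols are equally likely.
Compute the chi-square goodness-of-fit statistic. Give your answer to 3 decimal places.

Expected count for each of the 5 categories: 170/5 = 34.
cat           O        E   (O−E)²/E
symbol 1     15       34    10.6176
symbol 2     42       34     1.8824
symbol 3     38       34     0.4706
symbol 4     20       34     5.7647
symbol 5     55       34    12.9706
Sum = 31.706

31.706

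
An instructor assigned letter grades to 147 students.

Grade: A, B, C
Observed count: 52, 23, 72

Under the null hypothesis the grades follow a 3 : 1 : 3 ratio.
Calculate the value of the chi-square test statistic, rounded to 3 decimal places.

3.397

Ratio total = 7. Expected counts: 147×3/7 = 63, 147×1/7 = 21, 147×3/7 = 63.
cat         O        E   (O−E)²/E
A          52       63     1.9206
B          23       21     0.1905
C          72       63     1.2857
Sum = 3.397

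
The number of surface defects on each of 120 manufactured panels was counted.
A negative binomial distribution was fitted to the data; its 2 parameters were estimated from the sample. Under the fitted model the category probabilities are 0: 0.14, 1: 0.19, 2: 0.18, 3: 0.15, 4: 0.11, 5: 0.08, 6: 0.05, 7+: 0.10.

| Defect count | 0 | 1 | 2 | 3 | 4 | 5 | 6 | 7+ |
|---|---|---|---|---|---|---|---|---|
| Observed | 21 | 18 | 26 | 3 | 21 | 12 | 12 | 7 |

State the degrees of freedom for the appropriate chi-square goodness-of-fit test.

There are k = 8 categories and 2 parameters estimated from the data, so df = 8 − 1 − 2 = 5.

5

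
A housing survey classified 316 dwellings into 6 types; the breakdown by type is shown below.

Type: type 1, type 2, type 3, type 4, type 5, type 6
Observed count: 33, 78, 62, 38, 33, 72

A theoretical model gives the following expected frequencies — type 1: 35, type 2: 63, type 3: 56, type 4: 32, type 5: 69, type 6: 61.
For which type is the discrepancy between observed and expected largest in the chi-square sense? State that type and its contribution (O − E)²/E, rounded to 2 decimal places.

type 5, 18.78

cat         O        E   (O−E)²/E
type 1     33       35      0.114
type 2     78       63      3.571
type 3     62       56      0.643
type 4     38       32      1.125
type 5     33       69     18.783
type 6     72       61      1.984
The largest term is for type 5: 18.78.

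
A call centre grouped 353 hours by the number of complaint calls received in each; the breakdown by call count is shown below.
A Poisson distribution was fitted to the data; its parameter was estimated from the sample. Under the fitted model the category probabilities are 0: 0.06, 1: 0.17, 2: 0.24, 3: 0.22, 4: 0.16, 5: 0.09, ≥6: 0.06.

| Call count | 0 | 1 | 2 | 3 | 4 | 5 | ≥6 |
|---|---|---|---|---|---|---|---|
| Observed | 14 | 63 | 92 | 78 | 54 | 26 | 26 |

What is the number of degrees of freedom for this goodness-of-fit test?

There are k = 7 categories and 1 parameter estimated from the data, so df = 7 − 1 − 1 = 5.

5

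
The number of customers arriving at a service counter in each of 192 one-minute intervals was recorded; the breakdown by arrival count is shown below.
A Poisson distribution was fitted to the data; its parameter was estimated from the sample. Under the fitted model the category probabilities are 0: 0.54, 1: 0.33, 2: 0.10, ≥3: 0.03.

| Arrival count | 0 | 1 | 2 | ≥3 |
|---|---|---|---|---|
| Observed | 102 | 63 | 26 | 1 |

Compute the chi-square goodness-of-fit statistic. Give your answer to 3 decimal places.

Expected counts E_i = n·p_i: 192×0.54 = 103.68, 192×0.33 = 63.36, 192×0.10 = 19.2, 192×0.03 = 5.76.
0: (102 − 103.68)²/103.68 = 2.8224/103.68 = 0.0272
1: (63 − 63.36)²/63.36 = 0.1296/63.36 = 0.0020
2: (26 − 19.2)²/19.2 = 46.24/19.2 = 2.4083
≥3: (1 − 5.76)²/5.76 = 22.6576/5.76 = 3.9336
Sum = 6.371

6.371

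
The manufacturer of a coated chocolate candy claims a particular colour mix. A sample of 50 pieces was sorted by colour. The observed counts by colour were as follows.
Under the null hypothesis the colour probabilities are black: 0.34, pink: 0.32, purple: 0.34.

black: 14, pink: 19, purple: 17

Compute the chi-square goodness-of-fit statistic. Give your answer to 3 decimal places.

Expected counts E_i = n·p_i: 50×0.34 = 17, 50×0.32 = 16, 50×0.34 = 17.
black: (14 − 17)²/17 = 9/17 = 0.5294
pink: (19 − 16)²/16 = 9/16 = 0.5625
purple: (17 − 17)²/17 = 0/17 = 0.0000
Sum = 1.092

1.092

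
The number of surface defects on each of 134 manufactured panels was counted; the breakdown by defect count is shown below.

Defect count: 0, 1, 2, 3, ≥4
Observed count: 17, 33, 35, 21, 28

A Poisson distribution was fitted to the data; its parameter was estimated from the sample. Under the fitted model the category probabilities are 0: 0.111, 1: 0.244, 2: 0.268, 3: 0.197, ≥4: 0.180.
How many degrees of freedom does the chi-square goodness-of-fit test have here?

There are k = 5 categories and 1 parameter estimated from the data, so df = 5 − 1 − 1 = 3.

3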